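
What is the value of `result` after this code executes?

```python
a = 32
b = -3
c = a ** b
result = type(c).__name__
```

a is int; b is int; c is float; result = 'float'

'float'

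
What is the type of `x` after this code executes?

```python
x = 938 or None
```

'or' returns first truthy value

int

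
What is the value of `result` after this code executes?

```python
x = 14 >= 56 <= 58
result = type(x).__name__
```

x is bool; result = 'bool'

'bool'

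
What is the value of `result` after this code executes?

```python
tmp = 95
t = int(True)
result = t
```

tmp = 95; t = 1; result = 1

1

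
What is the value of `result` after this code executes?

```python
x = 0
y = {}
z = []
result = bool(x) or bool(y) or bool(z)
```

x = 0; y = {}; z = []; result = False

False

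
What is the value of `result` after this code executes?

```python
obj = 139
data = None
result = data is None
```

obj = 139; data = None; result = True

True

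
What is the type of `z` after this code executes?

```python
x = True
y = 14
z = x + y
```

bool + int = int (bool is subclass of int)

int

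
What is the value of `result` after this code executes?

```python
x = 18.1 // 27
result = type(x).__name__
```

x is float; result = 'float'

'float'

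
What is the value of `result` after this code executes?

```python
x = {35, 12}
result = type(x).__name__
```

x is set; result = 'set'

'set'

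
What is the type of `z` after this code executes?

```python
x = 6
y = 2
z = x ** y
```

positive int ** positive int = int

int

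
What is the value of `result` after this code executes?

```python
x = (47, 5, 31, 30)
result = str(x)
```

x = (47, 5, 31, 30); result = '(47, 5, 31, 30)'

'(47, 5, 31, 30)'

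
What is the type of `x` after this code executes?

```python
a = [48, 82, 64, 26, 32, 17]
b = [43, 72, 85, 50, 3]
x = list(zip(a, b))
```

list(zip()) returns a list of tuples

list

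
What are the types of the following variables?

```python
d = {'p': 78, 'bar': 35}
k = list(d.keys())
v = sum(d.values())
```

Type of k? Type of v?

list() converts to list; sum of ints is int

list, int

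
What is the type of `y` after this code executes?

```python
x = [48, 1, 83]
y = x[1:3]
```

Slicing a list returns a list

list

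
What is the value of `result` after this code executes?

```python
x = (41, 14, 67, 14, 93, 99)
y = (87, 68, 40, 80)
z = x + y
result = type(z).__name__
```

x is tuple; y is tuple; z is tuple; result = 'tuple'

'tuple'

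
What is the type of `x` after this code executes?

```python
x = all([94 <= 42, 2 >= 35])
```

all() returns bool

bool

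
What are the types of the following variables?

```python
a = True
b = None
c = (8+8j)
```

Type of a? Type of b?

a is assigned the constant True, which has type bool; b is assigned None, whose type is NoneType

bool, NoneType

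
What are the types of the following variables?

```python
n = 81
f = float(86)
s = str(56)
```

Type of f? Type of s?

f is assigned the result of calling float(), which returns a float; s is assigned the result of calling str(), which returns a str

float, str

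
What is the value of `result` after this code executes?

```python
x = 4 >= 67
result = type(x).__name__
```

x is bool; result = 'bool'

'bool'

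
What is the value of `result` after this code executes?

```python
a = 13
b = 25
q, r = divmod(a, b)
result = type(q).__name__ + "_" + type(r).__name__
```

a is int; b is int; q is int; r is int; result = 'int_int'

'int_int'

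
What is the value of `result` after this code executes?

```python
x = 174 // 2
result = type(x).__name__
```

x is int; result = 'int'

'int'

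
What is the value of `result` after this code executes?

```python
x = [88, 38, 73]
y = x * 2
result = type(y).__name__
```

x is list; y is list; result = 'list'

'list'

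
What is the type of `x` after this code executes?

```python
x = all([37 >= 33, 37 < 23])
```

all() returns bool

bool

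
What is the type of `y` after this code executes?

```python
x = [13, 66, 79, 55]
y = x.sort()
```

list.sort() returns None (mutates in place)

NoneType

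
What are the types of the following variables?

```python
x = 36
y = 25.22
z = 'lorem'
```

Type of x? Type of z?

x is assigned a bare integer (no decimal point), so it is an int; z is assigned a quoted string literal, so it is a str

int, str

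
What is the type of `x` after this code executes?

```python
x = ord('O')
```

ord() returns int (code point)

int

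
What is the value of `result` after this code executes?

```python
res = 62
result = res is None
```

res = 62; result = False

False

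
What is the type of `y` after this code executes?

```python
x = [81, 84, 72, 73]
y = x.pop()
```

list.pop() returns the popped element

int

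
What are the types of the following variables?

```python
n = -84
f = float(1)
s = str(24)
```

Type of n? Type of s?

n is assigned a bare integer (no decimal point), so it is an int; s is assigned the result of calling str(), which returns a str

int, str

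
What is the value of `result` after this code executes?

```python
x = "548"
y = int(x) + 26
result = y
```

x = '548'; y = 574; result = 574

574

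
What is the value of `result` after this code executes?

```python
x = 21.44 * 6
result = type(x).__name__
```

x is float; result = 'float'

'float'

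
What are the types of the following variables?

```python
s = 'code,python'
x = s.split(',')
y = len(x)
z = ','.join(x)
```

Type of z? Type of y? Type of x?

str.join() returns str; len() returns int; str.split() returns list

str, int, list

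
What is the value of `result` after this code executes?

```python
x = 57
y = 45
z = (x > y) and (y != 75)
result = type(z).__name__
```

x is int; y is int; z is bool; result = 'bool'

'bool'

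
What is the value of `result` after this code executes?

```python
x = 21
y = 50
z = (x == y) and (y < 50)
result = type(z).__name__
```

x is int; y is int; z is bool; result = 'bool'

'bool'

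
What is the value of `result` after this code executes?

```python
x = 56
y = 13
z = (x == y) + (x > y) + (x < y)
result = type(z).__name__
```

x is int; y is int; z is int; result = 'int'

'int'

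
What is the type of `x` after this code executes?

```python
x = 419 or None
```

'or' returns first truthy value

int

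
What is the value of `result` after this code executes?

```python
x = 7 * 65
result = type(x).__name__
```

x is int; result = 'int'

'int'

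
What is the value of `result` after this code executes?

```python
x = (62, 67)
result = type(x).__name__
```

x is tuple; result = 'tuple'

'tuple'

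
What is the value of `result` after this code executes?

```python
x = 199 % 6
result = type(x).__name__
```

x is int; result = 'int'

'int'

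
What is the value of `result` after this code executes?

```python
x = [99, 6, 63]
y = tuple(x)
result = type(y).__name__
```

x is list; y is tuple; result = 'tuple'

'tuple'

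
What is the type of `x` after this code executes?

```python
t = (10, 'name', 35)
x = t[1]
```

Index 1 of tuple is a str literal

str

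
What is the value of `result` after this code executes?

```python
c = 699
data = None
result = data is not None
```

c = 699; data = None; result = False

False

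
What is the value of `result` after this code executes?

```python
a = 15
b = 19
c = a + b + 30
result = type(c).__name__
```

a is int; b is int; c is int; result = 'int'

'int'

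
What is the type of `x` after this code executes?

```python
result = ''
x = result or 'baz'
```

'or' returns first truthy value (str)

str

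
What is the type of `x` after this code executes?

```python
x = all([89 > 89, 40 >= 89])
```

all() returns bool

bool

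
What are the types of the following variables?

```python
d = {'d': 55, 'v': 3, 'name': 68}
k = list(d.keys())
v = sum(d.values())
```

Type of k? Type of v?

list() converts to list; sum of ints is int

list, int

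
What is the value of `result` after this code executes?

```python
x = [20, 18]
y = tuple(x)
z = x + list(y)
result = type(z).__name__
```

x is list; y is tuple; z is list; result = 'list'

'list'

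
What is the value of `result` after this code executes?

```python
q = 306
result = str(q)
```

q = 306; result = '306'

'306'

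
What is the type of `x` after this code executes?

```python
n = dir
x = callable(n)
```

callable() returns bool

bool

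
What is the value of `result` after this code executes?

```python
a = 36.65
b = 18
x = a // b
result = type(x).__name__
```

a is float; b is int; x is float; result = 'float'

'float'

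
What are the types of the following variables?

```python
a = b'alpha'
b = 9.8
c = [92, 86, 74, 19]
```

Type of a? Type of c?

a is assigned a bytes literal (b'...' prefix); c is assigned a list literal (square brackets)

bytes, list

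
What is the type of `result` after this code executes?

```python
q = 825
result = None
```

None has type NoneType

NoneType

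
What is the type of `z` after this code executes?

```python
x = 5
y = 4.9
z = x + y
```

int + float = float

float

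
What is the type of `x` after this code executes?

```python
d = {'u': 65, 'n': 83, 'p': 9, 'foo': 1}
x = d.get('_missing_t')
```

dict.get() returns None when key not found

NoneType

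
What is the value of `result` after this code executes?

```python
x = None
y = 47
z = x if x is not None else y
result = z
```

x = None; y = 47; z = 47; result = 47

47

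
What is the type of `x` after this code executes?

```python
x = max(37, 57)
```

max() of ints returns int

int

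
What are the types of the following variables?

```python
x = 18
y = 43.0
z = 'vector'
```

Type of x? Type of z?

x is assigned a bare integer (no decimal point), so it is an int; z is assigned a quoted string literal, so it is a str

int, str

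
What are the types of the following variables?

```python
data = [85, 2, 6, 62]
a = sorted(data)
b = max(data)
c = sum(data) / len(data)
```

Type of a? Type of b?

sorted() returns list; max of ints returns int

list, int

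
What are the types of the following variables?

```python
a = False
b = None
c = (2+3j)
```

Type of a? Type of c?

a is assigned the constant False, which has type bool; c is assigned (2+3j), an int plus an imaginary literal (j suffix), which evaluates to complex

bool, complex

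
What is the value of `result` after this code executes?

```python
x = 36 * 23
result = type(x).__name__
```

x is int; result = 'int'

'int'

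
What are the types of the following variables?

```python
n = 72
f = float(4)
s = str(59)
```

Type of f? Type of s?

f is assigned the result of calling float(), which returns a float; s is assigned the result of calling str(), which returns a str

float, str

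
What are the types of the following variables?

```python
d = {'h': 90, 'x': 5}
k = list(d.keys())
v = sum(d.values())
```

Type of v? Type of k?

sum of ints is int; list() converts to list

int, list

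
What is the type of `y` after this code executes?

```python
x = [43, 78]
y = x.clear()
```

list.clear() returns None

NoneType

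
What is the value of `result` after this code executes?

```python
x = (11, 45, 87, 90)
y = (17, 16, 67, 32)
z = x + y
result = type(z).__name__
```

x is tuple; y is tuple; z is tuple; result = 'tuple'

'tuple'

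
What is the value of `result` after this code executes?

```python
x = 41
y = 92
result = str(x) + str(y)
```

x = 41; y = 92; result = '4192'

'4192'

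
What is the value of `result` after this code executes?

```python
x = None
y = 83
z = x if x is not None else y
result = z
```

x = None; y = 83; z = 83; result = 83

83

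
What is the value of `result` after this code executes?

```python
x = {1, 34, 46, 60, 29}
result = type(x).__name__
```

x is set; result = 'set'

'set'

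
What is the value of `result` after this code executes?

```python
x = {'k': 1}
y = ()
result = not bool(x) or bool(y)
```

x = {'k': 1}; y = (); result = False

False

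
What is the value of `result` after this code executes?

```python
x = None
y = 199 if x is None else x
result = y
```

x = None; y = 199; result = 199

199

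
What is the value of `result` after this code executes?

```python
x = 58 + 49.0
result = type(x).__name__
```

x is float; result = 'float'

'float'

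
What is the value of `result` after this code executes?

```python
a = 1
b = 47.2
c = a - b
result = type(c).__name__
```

a is int; b is float; c is float; result = 'float'

'float'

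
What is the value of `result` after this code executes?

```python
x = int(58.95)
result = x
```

x = 58; result = 58

58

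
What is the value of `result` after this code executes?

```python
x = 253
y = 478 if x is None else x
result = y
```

x = 253; y = 253; result = 253

253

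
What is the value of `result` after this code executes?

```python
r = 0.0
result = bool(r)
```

r = 0.0; result = False

False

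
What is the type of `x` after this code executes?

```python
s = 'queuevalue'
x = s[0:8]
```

Slicing a str returns str

str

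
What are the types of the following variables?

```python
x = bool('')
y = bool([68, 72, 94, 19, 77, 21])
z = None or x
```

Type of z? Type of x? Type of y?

None or bool returns the bool; bool() returns bool; bool() returns bool

bool, bool, bool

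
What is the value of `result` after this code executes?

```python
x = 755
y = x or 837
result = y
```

x = 755; y = 755; result = 755

755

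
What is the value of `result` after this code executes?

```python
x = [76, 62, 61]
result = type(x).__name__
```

x is list; result = 'list'

'list'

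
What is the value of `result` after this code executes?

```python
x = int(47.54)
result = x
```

x = 47; result = 47

47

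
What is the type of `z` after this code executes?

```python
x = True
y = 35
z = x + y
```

bool + int = int (bool is subclass of int)

int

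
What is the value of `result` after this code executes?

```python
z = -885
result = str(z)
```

z = -885; result = '-885'

'-885'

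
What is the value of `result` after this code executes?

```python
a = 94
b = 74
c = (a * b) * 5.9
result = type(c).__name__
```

a is int; b is int; c is float; result = 'float'

'float'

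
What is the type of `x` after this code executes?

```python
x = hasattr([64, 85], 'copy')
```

hasattr() returns bool

bool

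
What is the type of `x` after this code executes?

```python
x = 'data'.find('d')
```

str.find() returns int index

int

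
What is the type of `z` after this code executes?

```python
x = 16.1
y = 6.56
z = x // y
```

float // float = float

float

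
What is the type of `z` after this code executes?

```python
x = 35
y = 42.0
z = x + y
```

int + float = float

float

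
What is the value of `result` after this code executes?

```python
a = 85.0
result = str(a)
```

a = 85.0; result = '85.0'

'85.0'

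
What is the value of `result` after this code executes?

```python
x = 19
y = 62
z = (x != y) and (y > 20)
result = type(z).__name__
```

x is int; y is int; z is bool; result = 'bool'

'bool'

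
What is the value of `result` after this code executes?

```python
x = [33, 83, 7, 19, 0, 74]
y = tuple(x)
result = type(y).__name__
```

x is list; y is tuple; result = 'tuple'

'tuple'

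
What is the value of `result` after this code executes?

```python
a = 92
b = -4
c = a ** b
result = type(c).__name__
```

a is int; b is int; c is float; result = 'float'

'float'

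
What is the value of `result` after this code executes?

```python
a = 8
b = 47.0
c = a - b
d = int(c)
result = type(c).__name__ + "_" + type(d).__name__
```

a is int; b is float; c is float; d is int; result = 'float_int'

'float_int'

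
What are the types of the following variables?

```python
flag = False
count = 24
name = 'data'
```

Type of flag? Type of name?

flag is assigned the constant False, which has type bool; name is assigned a quoted string literal, so it is a str

bool, str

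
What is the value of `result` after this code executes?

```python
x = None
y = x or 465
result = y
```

x = None; y = 465; result = 465

465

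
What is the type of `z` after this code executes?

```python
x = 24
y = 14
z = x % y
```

int % int = int

int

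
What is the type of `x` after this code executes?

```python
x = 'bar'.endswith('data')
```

str.endswith() returns bool

bool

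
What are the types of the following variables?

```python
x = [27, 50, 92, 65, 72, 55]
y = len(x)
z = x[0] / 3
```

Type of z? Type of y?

int / int = float; len() returns int

float, int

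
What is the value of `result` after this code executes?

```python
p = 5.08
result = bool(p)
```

p = 5.08; result = True

True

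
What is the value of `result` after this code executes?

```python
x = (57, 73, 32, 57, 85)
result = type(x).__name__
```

x is tuple; result = 'tuple'

'tuple'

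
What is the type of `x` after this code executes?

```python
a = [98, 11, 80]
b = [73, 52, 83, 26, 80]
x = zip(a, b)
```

zip() returns a zip object

zip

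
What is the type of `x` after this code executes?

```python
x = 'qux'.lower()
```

str.lower() returns str

str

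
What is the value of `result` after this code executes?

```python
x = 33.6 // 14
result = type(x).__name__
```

x is float; result = 'float'

'float'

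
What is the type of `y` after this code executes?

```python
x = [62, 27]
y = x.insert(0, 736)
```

list.insert() returns None

NoneType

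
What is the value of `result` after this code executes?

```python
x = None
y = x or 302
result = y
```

x = None; y = 302; result = 302

302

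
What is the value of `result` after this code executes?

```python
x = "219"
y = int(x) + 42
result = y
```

x = '219'; y = 261; result = 261

261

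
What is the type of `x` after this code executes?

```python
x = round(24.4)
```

round() with no decimal places returns int

int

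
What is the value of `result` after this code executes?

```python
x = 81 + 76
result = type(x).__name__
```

x is int; result = 'int'

'int'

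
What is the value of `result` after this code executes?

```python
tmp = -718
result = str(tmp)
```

tmp = -718; result = '-718'

'-718'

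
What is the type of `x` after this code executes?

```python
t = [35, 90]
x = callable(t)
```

callable() returns bool

bool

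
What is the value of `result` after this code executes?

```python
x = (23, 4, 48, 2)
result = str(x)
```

x = (23, 4, 48, 2); result = '(23, 4, 48, 2)'

'(23, 4, 48, 2)'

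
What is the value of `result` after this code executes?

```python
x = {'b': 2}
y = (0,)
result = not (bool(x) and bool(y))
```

x = {'b': 2}; y = (0,); result = False

False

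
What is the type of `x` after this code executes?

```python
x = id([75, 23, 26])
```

id() returns int

int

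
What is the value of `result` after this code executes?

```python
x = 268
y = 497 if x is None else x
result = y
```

x = 268; y = 268; result = 268

268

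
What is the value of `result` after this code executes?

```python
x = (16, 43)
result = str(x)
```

x = (16, 43); result = '(16, 43)'

'(16, 43)'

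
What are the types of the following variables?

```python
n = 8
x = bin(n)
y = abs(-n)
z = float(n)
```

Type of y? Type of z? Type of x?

abs() of int returns int; float() returns float; bin() returns str

int, float, str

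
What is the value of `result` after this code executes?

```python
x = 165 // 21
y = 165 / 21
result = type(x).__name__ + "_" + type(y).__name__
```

x is int; y is float; result = 'int_float'

'int_float'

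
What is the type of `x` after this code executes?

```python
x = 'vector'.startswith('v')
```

str.startswith() returns bool

bool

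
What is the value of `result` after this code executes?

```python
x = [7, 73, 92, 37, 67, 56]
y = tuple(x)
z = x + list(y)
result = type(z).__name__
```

x is list; y is tuple; z is list; result = 'list'

'list'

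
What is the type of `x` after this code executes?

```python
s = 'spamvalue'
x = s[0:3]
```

Slicing a str returns str

str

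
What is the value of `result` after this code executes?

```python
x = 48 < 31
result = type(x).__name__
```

x is bool; result = 'bool'

'bool'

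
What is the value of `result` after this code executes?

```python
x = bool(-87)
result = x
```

x = True; result = True

True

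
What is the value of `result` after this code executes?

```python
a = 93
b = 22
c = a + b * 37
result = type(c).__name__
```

a is int; b is int; c is int; result = 'int'

'int'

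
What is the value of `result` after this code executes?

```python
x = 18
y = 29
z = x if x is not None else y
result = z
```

x = 18; y = 29; z = 18; result = 18

18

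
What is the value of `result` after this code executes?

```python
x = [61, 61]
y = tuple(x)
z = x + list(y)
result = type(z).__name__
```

x is list; y is tuple; z is list; result = 'list'

'list'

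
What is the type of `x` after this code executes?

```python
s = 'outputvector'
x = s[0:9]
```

Slicing a str returns str

str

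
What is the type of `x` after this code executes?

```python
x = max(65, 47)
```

max() of ints returns int

int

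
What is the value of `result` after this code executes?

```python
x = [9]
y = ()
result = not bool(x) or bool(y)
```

x = [9]; y = (); result = False

False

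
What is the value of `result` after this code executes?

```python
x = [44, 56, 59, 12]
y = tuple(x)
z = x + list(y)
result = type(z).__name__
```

x is list; y is tuple; z is list; result = 'list'

'list'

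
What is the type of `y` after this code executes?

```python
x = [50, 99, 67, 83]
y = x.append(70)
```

list.append() returns None (mutates in place)

NoneType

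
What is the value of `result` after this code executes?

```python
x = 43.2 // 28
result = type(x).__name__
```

x is float; result = 'float'

'float'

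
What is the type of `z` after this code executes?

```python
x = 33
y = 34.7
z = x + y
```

int + float = float

float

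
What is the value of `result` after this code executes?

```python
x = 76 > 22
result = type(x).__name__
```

x is bool; result = 'bool'

'bool'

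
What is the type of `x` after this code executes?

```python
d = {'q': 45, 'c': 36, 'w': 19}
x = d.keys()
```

.keys() returns dict_keys view

dict_keys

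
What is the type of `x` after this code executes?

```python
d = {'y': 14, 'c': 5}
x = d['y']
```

Accessing dict[str, int] with str key returns int

int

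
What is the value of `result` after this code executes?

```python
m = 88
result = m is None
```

m = 88; result = False

False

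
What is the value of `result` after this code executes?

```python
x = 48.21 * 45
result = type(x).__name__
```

x is float; result = 'float'

'float'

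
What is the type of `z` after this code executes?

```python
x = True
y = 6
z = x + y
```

bool + int = int (bool is subclass of int)

int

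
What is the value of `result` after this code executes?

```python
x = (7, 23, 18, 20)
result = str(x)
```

x = (7, 23, 18, 20); result = '(7, 23, 18, 20)'

'(7, 23, 18, 20)'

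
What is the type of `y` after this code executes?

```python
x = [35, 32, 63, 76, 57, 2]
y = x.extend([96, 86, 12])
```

list.extend() returns None

NoneType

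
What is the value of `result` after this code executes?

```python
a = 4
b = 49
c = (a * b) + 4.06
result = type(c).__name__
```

a is int; b is int; c is float; result = 'float'

'float'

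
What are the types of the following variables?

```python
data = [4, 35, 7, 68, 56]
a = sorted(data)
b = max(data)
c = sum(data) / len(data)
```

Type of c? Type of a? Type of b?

int / int = float; sorted() returns list; max of ints returns int

float, list, int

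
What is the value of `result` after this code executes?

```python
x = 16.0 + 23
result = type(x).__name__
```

x is float; result = 'float'

'float'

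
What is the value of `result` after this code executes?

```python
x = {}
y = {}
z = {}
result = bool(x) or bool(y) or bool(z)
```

x = {}; y = {}; z = {}; result = False

False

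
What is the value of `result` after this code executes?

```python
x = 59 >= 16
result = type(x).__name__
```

x is bool; result = 'bool'

'bool'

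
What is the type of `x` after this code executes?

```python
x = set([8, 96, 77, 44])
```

set() constructor returns set

set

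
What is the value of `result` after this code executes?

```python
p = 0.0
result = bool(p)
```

p = 0.0; result = False

False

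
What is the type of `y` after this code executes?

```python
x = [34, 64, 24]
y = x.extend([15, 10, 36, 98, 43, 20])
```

list.extend() returns None

NoneType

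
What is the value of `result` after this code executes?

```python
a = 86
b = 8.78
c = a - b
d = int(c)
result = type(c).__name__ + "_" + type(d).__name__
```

a is int; b is float; c is float; d is int; result = 'float_int'

'float_int'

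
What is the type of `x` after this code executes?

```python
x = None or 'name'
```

'or' with None returns the other truthy value (str)

str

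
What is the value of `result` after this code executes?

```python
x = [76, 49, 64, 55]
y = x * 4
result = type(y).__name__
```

x is list; y is list; result = 'list'

'list'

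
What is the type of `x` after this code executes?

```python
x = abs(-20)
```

abs() of int returns int

int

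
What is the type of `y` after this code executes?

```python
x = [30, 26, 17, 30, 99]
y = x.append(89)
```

list.append() returns None (mutates in place)

NoneType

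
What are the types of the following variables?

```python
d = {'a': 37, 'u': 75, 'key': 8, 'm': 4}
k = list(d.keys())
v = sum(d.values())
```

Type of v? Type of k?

sum of ints is int; list() converts to list

int, list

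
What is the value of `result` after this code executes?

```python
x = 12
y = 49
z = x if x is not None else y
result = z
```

x = 12; y = 49; z = 12; result = 12

12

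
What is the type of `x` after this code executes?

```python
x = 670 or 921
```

'or' returns first truthy value (int)

int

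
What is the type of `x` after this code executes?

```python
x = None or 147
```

'or' with None returns the other truthy value

int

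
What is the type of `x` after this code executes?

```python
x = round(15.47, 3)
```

round() with decimal places returns float

float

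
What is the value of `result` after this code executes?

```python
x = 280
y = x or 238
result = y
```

x = 280; y = 280; result = 280

280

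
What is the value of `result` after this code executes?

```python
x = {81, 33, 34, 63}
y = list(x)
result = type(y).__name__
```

x is set; y is list; result = 'list'

'list'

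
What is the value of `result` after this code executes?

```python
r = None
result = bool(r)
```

r = None; result = False

False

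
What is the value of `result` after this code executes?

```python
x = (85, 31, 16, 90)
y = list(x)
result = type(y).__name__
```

x is tuple; y is list; result = 'list'

'list'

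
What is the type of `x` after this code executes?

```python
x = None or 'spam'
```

'or' with None returns the other truthy value (str)

str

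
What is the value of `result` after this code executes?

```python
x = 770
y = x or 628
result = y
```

x = 770; y = 770; result = 770

770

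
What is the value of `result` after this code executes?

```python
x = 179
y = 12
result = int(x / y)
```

x = 179; y = 12; result = 14

14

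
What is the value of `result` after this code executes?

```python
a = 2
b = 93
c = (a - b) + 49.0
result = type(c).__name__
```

a is int; b is int; c is float; result = 'float'

'float'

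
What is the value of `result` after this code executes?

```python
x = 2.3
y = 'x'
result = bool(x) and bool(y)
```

x = 2.3; y = 'x'; result = True

True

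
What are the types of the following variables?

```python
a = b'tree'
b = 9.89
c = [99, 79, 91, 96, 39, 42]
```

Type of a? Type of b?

a is assigned a bytes literal (b'...' prefix); b is assigned a number with a decimal point, so it is a float

bytes, float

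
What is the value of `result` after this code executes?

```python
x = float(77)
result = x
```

x = 77.0; result = 77.0

77.0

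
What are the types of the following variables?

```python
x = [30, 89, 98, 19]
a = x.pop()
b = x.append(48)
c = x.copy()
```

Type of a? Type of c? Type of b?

pop() returns element; copy() returns list; append() returns None

int, list, NoneType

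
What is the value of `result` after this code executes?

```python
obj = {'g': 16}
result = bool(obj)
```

obj = {'g': 16}; result = True

True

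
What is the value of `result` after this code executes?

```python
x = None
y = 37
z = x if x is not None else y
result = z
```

x = None; y = 37; z = 37; result = 37

37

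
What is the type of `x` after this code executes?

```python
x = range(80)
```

range() returns a range object

range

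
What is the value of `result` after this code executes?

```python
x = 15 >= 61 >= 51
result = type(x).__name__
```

x is bool; result = 'bool'

'bool'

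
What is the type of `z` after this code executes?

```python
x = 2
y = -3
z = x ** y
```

int ** negative = float

float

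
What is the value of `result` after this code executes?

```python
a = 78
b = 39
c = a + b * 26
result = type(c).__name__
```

a is int; b is int; c is int; result = 'int'

'int'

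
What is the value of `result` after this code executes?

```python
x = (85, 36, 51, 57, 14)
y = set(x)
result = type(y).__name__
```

x is tuple; y is set; result = 'set'

'set'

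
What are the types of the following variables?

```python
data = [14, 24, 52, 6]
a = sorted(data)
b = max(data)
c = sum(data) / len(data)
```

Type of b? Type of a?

max of ints returns int; sorted() returns list

int, list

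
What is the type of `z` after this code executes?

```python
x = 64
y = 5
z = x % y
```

int % int = int

int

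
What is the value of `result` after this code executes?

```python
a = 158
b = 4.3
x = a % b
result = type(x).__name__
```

a is int; b is float; x is float; result = 'float'

'float'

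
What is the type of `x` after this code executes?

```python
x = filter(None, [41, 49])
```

filter() returns a filter object

filter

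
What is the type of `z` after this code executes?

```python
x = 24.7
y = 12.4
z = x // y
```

float // float = float

float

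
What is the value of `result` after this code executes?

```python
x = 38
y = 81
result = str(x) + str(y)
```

x = 38; y = 81; result = '3881'

'3881'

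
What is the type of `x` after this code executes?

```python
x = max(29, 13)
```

max() of ints returns int

int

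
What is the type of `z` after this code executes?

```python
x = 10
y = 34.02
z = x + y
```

int + float = float

float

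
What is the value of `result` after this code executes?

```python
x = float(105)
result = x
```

x = 105.0; result = 105.0

105.0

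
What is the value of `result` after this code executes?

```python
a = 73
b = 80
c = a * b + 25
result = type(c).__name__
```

a is int; b is int; c is int; result = 'int'

'int'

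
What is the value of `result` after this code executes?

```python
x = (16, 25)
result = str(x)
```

x = (16, 25); result = '(16, 25)'

'(16, 25)'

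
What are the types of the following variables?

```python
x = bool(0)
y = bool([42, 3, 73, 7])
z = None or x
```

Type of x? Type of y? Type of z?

bool() returns bool; bool() returns bool; None or bool returns the bool

bool, bool, bool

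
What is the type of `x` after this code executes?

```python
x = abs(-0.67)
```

abs() of float returns float

float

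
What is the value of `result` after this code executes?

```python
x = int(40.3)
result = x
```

x = 40; result = 40

40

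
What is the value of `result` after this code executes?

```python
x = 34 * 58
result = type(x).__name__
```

x is int; result = 'int'

'int'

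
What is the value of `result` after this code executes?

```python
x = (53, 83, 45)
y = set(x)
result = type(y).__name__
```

x is tuple; y is set; result = 'set'

'set'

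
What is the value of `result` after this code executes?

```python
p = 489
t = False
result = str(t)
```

p = 489; t = False; result = 'False'

'False'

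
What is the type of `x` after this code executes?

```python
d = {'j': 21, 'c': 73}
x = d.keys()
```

.keys() returns dict_keys view

dict_keys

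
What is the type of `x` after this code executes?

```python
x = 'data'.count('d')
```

str.count() returns int

int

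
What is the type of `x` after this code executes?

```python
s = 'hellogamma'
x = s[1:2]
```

Slicing a str returns str

str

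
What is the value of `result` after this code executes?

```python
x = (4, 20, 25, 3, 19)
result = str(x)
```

x = (4, 20, 25, 3, 19); result = '(4, 20, 25, 3, 19)'

'(4, 20, 25, 3, 19)'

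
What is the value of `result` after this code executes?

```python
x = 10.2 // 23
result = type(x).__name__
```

x is float; result = 'float'

'float'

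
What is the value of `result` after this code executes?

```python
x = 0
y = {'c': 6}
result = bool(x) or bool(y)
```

x = 0; y = {'c': 6}; result = True

True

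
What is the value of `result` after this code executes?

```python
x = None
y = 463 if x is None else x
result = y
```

x = None; y = 463; result = 463

463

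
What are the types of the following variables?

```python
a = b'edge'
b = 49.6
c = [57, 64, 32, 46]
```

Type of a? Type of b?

a is assigned a bytes literal (b'...' prefix); b is assigned a number with a decimal point, so it is a float

bytes, float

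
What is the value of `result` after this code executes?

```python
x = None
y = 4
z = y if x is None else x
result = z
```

x = None; y = 4; z = 4; result = 4

4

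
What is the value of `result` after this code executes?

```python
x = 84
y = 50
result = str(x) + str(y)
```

x = 84; y = 50; result = '8450'

'8450'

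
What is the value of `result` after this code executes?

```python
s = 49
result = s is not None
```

s = 49; result = True

True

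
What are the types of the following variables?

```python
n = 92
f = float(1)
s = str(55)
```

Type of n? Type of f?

n is assigned a bare integer (no decimal point), so it is an int; f is assigned the result of calling float(), which returns a float

int, float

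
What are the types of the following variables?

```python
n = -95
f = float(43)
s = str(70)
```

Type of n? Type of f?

n is assigned a bare integer (no decimal point), so it is an int; f is assigned the result of calling float(), which returns a float

int, float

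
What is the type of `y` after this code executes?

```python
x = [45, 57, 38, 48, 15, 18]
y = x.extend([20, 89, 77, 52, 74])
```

list.extend() returns None

NoneType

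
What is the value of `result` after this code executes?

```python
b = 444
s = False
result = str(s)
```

b = 444; s = False; result = 'False'

'False'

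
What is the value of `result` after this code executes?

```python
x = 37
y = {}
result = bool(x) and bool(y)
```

x = 37; y = {}; result = False

False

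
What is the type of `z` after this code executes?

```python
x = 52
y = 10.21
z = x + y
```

int + float = float

float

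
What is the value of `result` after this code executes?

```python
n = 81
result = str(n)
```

n = 81; result = '81'

'81'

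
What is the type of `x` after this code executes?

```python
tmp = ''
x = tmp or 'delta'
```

'or' returns first truthy value (str)

str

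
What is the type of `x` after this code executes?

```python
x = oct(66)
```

oct() returns str representation

str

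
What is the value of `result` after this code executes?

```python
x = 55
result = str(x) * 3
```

x = 55; result = '555555'

'555555'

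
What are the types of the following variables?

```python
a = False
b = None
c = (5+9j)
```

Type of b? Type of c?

b is assigned None, whose type is NoneType; c is assigned (5+9j), an int plus an imaginary literal (j suffix), which evaluates to complex

NoneType, complex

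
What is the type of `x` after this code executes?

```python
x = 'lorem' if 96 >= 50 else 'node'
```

Both branches of conditional are str

str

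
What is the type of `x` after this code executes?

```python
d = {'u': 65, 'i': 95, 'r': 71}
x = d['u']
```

Accessing dict[str, int] with str key returns int

int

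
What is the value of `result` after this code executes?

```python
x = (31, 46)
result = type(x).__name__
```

x is tuple; result = 'tuple'

'tuple'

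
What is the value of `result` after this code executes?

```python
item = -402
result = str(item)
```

item = -402; result = '-402'

'-402'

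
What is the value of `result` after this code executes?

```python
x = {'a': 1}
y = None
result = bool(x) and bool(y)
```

x = {'a': 1}; y = None; result = False

False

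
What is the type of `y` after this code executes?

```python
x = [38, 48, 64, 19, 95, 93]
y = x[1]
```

Indexing list[int] returns int

int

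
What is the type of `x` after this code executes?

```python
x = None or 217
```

'or' with None returns the other truthy value

int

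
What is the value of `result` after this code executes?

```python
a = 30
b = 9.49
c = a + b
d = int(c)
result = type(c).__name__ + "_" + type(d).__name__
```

a is int; b is float; c is float; d is int; result = 'float_int'

'float_int'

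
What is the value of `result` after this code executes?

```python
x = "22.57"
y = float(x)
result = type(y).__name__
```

x is str; y is float; result = 'float'

'float'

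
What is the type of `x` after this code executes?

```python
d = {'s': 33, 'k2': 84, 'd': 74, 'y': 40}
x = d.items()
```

dict.items() returns dict_items view

dict_items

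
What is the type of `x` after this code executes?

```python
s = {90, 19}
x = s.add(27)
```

set.add() returns None (mutates in place)

NoneType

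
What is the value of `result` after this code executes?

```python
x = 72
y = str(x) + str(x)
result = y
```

x = 72; y = '7272'; result = '7272'

'7272'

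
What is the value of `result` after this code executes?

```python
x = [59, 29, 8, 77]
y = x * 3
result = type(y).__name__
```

x is list; y is list; result = 'list'

'list'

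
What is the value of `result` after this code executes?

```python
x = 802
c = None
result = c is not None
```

x = 802; c = None; result = False

False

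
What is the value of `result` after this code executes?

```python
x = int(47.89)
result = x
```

x = 47; result = 47

47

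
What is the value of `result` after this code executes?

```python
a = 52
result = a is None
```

a = 52; result = False

False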